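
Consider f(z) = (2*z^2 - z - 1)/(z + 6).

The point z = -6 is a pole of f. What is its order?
Factor the denominator:
  z + 6 = (z + 6)

The numerator P(z) = 2*z^2 - z - 1 has P(-6) = 77 ≠ 0, so no factor of (z + 6) cancels.
Near z = -6 we can therefore write f(z) = g(z)/(z + 6) with g analytic at -6 and g(-6) ≠ 0 (g is just the numerator).

Hence z = -6 is a pole of order 1.

Final answer: 1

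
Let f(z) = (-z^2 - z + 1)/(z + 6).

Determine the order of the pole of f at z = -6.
Factor the denominator:
  z + 6 = (z + 6)

The numerator P(z) = -z^2 - z + 1 has P(-6) = -29 ≠ 0, so no factor of (z + 6) cancels.
Near z = -6 we can therefore write f(z) = g(z)/(z + 6) with g analytic at -6 and g(-6) ≠ 0 (g is just the numerator).

Hence z = -6 is a pole of order 1.

Final answer: 1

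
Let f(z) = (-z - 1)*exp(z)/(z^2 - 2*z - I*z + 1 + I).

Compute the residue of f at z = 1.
Write f(z) = P(z)/Q(z) with P(z) = (-z - 1)*exp(z) and Q(z) = z^2 - 2*z - I*z + 1 + I.
The denominator factors as Q(z) = (z - 1)*(z - 1 - I), so z = 1 is a simple zero of Q and P is analytic there; z = 1 is therefore a simple pole and
  Res(f, z₀) = P(z₀)/Q'(z₀).

Q'(z) = 2*z - 2 - I, so Q'(1) = -I.
P(1) = -2*exp(1).

Res(f, 1) = (-2*exp(1))/(-I) = -2*exp(1)*I

Final answer: -2*exp(1)*I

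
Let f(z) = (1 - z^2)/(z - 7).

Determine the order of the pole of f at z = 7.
Factor the denominator:
  z - 7 = (z - 7)

The numerator P(z) = 1 - z^2 has P(7) = -48 ≠ 0, so no factor of (z - 7) cancels.
Near z = 7 we can therefore write f(z) = g(z)/(z - 7) with g analytic at 7 and g(7) ≠ 0 (g is just the numerator).

Hence z = 7 is a pole of order 1.

Final answer: 1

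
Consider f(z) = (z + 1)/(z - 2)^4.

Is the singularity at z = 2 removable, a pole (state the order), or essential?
Write f(z) = g(z)/(z - 2)^4 with g(z) = z + 1.
g is entire and g(2) = 3 ≠ 0, so no factor of (z - 2) cancels: the Laurent expansion of f about z = 2 starts at the power -4, i.e. lim_{z→z₀} (z - z₀)^4 f(z) = 3 is finite and nonzero.
So z = 2 is a pole of order 4.

Final answer: pole of order 4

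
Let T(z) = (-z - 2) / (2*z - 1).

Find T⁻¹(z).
Set w = T(z) = (-z - 2) / (2*z - 1) and solve for z:
  w*(2*z - 1) = -z - 2
  -w + z*(2*w + 1) + 2 = 0
  z*(2*w + 1) = w - 2
  z = (2 - w)/(-2*w - 1)
Renaming the variable, T⁻¹(z) = (-z + 2)/(-2*z - 1) = (z - 2)/(2*z + 1).
(Check: ad - bc = 5 ≠ 0, so T is invertible.)

Final answer: (z - 2)/(2*z + 1)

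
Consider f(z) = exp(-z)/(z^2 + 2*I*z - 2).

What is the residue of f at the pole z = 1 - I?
Write f(z) = P(z)/Q(z) with P(z) = exp(-z) and Q(z) = z^2 + 2*I*z - 2.
The denominator factors as Q(z) = (z - 1 + I)*(z + 1 + I), so z = 1 - I is a simple zero of Q and P is analytic there; z = 1 - I is therefore a simple pole and
  Res(f, z₀) = P(z₀)/Q'(z₀).

Q'(z) = 2*z + 2*I, so Q'(1 - I) = 2.
P(1 - I) = exp(-1 + I).

Res(f, 1 - I) = (exp(-1 + I))/(2) = exp(-1 + I)/2

Final answer: exp(-1 + I)/2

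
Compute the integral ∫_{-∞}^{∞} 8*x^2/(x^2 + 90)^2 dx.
Let f(z) = 8*z^2/(z^2 + 90)^2. The denominator has no real zeros and deg Q - deg P = 2 ≥ 2, so the integral of f over the upper semicircle |z| = R tends to 0 as R → ∞. Closing the contour in the upper half-plane,
  ∫_{-∞}^{∞} f(x) dx = 2πi · Σ Res(f, z_k)  over the poles with Im z_k > 0.

Zeros of the denominator: z^2 + 90 = 0 gives z = ±3*sqrt(10)*I.
Upper half-plane: z = 3*sqrt(10)*I (a pole of order 2).

Write f(z) = g(z)/(z - 3*sqrt(10)*I)^2 with g(z) = 8*z^2/(z + 3*sqrt(10)*I)^2. For a double pole, Res(f, z₀) = g'(z₀):
  g'(z) = 48*sqrt(10)*I*z/(z + 3*sqrt(10)*I)^3
  Res(f, 3*sqrt(10)*I) = g'(3*sqrt(10)*I) = -sqrt(10)*I/15

∫_{-∞}^{∞} f(x) dx = 2πi · (-sqrt(10)*I/15) = 2*sqrt(10)*pi/15

Final answer: 2*sqrt(10)*pi/15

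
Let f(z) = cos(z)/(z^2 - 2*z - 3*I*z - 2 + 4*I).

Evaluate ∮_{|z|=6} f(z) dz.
By the residue theorem, ∮_C f(z) dz = 2πi · (sum of the residues of f at the poles inside |z| = 6).

The denominator factors as (z - 2*I)*(z - 2 - I), so the singularities of f are simple poles at z = 2*I, z = 2 + I.
  |2*I|² = 4 < 36 = 6², so this pole is inside the contour.
  |2 + I|² = 5 < 36 = 6², so this pole is inside the contour.

With P(z) = cos(z) and Q(z) = z^2 - 2*z - 3*I*z - 2 + 4*I, each pole is simple, so Res(f, z₀) = P(z₀)/Q'(z₀) with Q'(z) = 2*z - 2 - 3*I.
  Res(f, 2*I) = P(2*I)/Q'(2*I) = (cosh(2))/(-2 + I) = (-2/5 - I/5)*cosh(2)
  Res(f, 2 + I) = P(2 + I)/Q'(2 + I) = (cos(2 + I))/(2 - I) = (2/5 + I/5)*cos(2 + I)

Sum of residues inside C: (-2/5 - I/5)*cosh(2) + (2/5 + I/5)*cos(2 + I)
∮_C f(z) dz = 2πi · ((-2/5 - I/5)*cosh(2) + (2/5 + I/5)*cos(2 + I)) = pi*(2/5 - 4*I/5)*cosh(2) + pi*(-2/5 + 4*I/5)*cos(2 + I)

Final answer: pi*(2/5 - 4*I/5)*cosh(2) + pi*(-2/5 + 4*I/5)*cos(2 + I)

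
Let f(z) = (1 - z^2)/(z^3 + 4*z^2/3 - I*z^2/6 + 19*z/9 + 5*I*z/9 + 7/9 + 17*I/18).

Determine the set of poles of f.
The singularities of f are the zeros of the denominator. Factoring,
  z^3 + 4*z^2/3 - I*z^2/6 + 19*z/9 + 5*I*z/9 + 7/9 + 17*I/18 = (z + 2/3 + I/3)*(z + I)*(z + 2/3 - 3*I/2)
so the candidates are z = -2/3 - I/3, z = -I, z = -2/3 + 3*I/2.

Check the numerator P(z) = 1 - z^2 at each one:
  P(-2/3 - I/3) = 2/3 - 4*I/9 ≠ 0, so z = -2/3 - I/3 is a (simple) pole.
  P(-I) = 2 ≠ 0, so z = -I is a (simple) pole.
  P(-2/3 + 3*I/2) = 101/36 + 2*I ≠ 0, so z = -2/3 + 3*I/2 is a (simple) pole.

Poles of f: {-2/3 - I/3, -2/3 + 3*I/2, -I}

Final answer: {-2/3 - I/3, -2/3 + 3*I/2, -I}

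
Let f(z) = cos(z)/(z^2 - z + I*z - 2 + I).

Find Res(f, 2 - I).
(3/10 + I/10)*cos(2 - I)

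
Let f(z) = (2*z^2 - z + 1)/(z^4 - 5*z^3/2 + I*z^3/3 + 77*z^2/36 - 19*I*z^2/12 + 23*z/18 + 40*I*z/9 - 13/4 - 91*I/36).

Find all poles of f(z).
The singularities of f are the zeros of the denominator. Factoring,
  z^4 - 5*z^3/2 + I*z^3/3 + 77*z^2/36 - 19*I*z^2/12 + 23*z/18 + 40*I*z/9 - 13/4 - 91*I/36 = (z - 1 - 3*I/2)*(z - 1 + 2*I/3)*(z - 3/2 + I/2)*(z + 1 + 2*I/3)
so the candidates are z = 1 + 3*I/2, z = 1 - 2*I/3, z = 3/2 - I/2, z = -1 - 2*I/3.

Check the numerator P(z) = 2*z^2 - z + 1 at each one:
  P(1 + 3*I/2) = -5/2 + 9*I/2 ≠ 0, so z = 1 + 3*I/2 is a (simple) pole.
  P(1 - 2*I/3) = 10/9 - 2*I ≠ 0, so z = 1 - 2*I/3 is a (simple) pole.
  P(3/2 - I/2) = 7/2 - 5*I/2 ≠ 0, so z = 3/2 - I/2 is a (simple) pole.
  P(-1 - 2*I/3) = 28/9 + 10*I/3 ≠ 0, so z = -1 - 2*I/3 is a (simple) pole.

Poles of f: {-1 - 2*I/3, 1 - 2*I/3, 1 + 3*I/2, 3/2 - I/2}

Final answer: {-1 - 2*I/3, 1 - 2*I/3, 1 + 3*I/2, 3/2 - I/2}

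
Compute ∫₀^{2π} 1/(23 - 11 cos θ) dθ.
Call the integral J. The integrand is 2π-periodic and we integrate over a full period, so shifting θ does not change the value (θ → θ + π flips the sign of the trig term). Hence
  J = ∫₀^{2π} dθ/(23 + 11 cos θ).
Put z = e^{iθ}: then cos θ = (z + 1/z)/2, dθ = dz/(iz), and z runs once counterclockwise around |z| = 1:
  J = ∮_{|z|=1} 1/(23 + 11*(z + 1/z)/2) · dz/(iz) = (2/i) ∮_{|z|=1} dz/(11*z^2 + 46*z + 11).
The roots of 11*z^2 + 46*z + 11 are z = (-23 ± sqrt(23^2 - 11^2))/11, with sqrt(408) = 2*sqrt(102); their product is 1, so only z₊ = -23/11 + 2*sqrt(102)/11 lies inside the unit circle (z₋ = -23/11 - 2*sqrt(102)/11 lies outside).
z₊ is a simple zero of q(z) = 11*z^2 + 46*z + 11, so Res(1/q, z₊) = 1/q'(z₊) with q'(z) = 22*z + 46; and q'(z₊) = 11*(z₊ - z₋) = 4*sqrt(102).
Therefore J = (2/i) · 2πi · 1/(4*sqrt(102)) = 2*pi/(2*sqrt(102)) = sqrt(102)*pi/102

Final answer: sqrt(102)*pi/102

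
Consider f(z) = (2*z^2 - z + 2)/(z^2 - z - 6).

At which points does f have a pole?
{-2, 3}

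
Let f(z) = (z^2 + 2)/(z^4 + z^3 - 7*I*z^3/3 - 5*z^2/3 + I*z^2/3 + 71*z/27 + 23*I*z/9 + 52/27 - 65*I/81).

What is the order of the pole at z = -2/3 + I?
Factor the denominator:
  z^4 + z^3 - 7*I*z^3/3 - 5*z^2/3 + I*z^2/3 + 71*z/27 + 23*I*z/9 + 52/27 - 65*I/81 = (z + 2/3 - I)^3*(z - 1 + 2*I/3)

The numerator P(z) = z^2 + 2 has P(-2/3 + I) = 13/9 - 4*I/3 ≠ 0, so no factor of (z + 2/3 - I) cancels.
Near z = -2/3 + I we can therefore write f(z) = g(z)/(z + 2/3 - I)^3 with g analytic at -2/3 + I and g(-2/3 + I) ≠ 0 (g is the numerator divided by the remaining denominator factors).

Hence z = -2/3 + I is a pole of order 3.

Final answer: 3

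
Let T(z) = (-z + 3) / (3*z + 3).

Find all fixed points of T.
{-sqrt(13)/3 - 2/3, -2/3 + sqrt(13)/3}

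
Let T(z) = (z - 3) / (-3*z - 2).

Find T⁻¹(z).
Set w = T(z) = (z - 3) / (-3*z - 2) and solve for z:
  w*(-3*z - 2) = z - 3
  -2*w + z*(-3*w - 1) + 3 = 0
  z*(-3*w - 1) = 2*w - 3
  z = (3 - 2*w)/(3*w + 1)
Renaming the variable, T⁻¹(z) = (-2*z + 3)/(3*z + 1).
(Check: ad - bc = -11 ≠ 0, so T is invertible.)

Final answer: (-2*z + 3)/(3*z + 1)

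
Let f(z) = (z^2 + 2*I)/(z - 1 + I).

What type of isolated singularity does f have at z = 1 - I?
The numerator vanishes at z = 1 - I ((1 - I)^2 = -2*I), so it is divisible by z - 1 + I:
  z^2 + 2*I = (z - 1 + I)*(z + 1 - I)
Hence for z ≠ 1 - I, f(z) = z + 1 - I, a polynomial, and lim_{z→1 - I} f(z) = 2 - 2*I is finite.
So the singularity is removable.

Final answer: removable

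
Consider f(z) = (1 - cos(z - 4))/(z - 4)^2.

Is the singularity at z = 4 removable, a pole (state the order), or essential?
Let u = z - 4. The argument of cos is z - 4 = u, so
  f = (1 - cos(u))/u^2 = ((u)^2/2 - (u)^4/24 + ...)/u^2 = 1/2 - (1/24)*u^2 + ...
The Laurent expansion about u = 0 has no negative powers; equivalently lim_{z→4} f(z) = 1/2 exists and is finite.
So the singularity is removable.

Final answer: removable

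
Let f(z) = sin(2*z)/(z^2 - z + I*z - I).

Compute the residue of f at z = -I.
(1/2 + I/2)*sinh(2)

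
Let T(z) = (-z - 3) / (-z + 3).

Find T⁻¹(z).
Set w = T(z) = (-z - 3) / (-z + 3) and solve for z:
  w*(-z + 3) = -z - 3
  3*w + z*(1 - w) + 3 = 0
  z*(1 - w) = -3*w - 3
  z = (3*w + 3)/(w - 1)
Renaming the variable, T⁻¹(z) = (3*z + 3)/(z - 1).
(Check: ad - bc = -6 ≠ 0, so T is invertible.)

Final answer: (3*z + 3)/(z - 1)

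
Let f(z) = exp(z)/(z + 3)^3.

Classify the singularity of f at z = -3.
Write f(z) = g(z)/(z + 3)^3 with g(z) = exp(z).
g is entire and g(-3) = exp(-3) ≠ 0, so no factor of (z + 3) cancels: the Laurent expansion of f about z = -3 starts at the power -3, i.e. lim_{z→z₀} (z - z₀)^3 f(z) = exp(-3) is finite and nonzero.
So z = -3 is a pole of order 3.

Final answer: pole of order 3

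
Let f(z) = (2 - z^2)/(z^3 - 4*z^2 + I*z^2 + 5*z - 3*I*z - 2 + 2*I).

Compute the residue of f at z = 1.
Write f(z) = P(z)/Q(z) with P(z) = 2 - z^2 and Q(z) = z^3 - 4*z^2 + I*z^2 + 5*z - 3*I*z - 2 + 2*I.
The denominator factors as Q(z) = (z - 2)*(z - 1 + I)*(z - 1), so z = 1 is a simple zero of Q and P is analytic there; z = 1 is therefore a simple pole and
  Res(f, z₀) = P(z₀)/Q'(z₀).

Q'(z) = 3*z^2 - 8*z + 2*I*z + 5 - 3*I, so Q'(1) = -I.
P(1) = 1.

Res(f, 1) = (1)/(-I) = I

Final answer: I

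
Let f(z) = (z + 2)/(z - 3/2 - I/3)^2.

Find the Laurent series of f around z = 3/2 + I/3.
Put w = z - (3/2 + I/3), i.e. z = w + 3/2 + I/3. The denominator is w^2, so it suffices to rewrite the numerator in powers of w.

P(z) = z + 2
P(w + 3/2 + I/3) = 7/2 + I/3 + w

Dividing each term by w^2:
  f = (7/2 + I/3)/w^2 + 1/w

Substituting back w = z - 3/2 - I/3:
  f(z) = (7/2 + I/3)/(z - 3/2 - I/3)^2 + 1/(z - 3/2 - I/3)

The series is finite because the numerator is a polynomial; the negative powers form the principal part, and the coefficient of 1/(z - 3/2 - I/3) gives Res(f, 3/2 + I/3) = 1.

Final answer: (7/2 + I/3)/(z - 3/2 - I/3)^2 + 1/(z - 3/2 - I/3)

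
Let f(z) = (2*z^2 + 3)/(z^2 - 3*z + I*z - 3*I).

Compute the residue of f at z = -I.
Write f(z) = P(z)/Q(z) with P(z) = 2*z^2 + 3 and Q(z) = z^2 - 3*z + I*z - 3*I.
The denominator factors as Q(z) = (z - 3)*(z + I), so z = -I is a simple zero of Q and P is analytic there; z = -I is therefore a simple pole and
  Res(f, z₀) = P(z₀)/Q'(z₀).

Q'(z) = 2*z - 3 + I, so Q'(-I) = -3 - I.
P(-I) = 1.

Res(f, -I) = (1)/(-3 - I) = -3/10 + I/10

Final answer: -3/10 + I/10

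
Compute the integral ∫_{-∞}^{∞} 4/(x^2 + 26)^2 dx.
Let f(z) = 4/(z^2 + 26)^2. The denominator has no real zeros and deg Q - deg P = 4 ≥ 2, so the integral of f over the upper semicircle |z| = R tends to 0 as R → ∞. Closing the contour in the upper half-plane,
  ∫_{-∞}^{∞} f(x) dx = 2πi · Σ Res(f, z_k)  over the poles with Im z_k > 0.

Zeros of the denominator: z^2 + 26 = 0 gives z = ±sqrt(26)*I.
Upper half-plane: z = sqrt(26)*I (a pole of order 2).

Write f(z) = g(z)/(z - sqrt(26)*I)^2 with g(z) = 4/(z + sqrt(26)*I)^2. For a double pole, Res(f, z₀) = g'(z₀):
  g'(z) = -8/(z + sqrt(26)*I)^3
  Res(f, sqrt(26)*I) = g'(sqrt(26)*I) = -sqrt(26)*I/676

∫_{-∞}^{∞} f(x) dx = 2πi · (-sqrt(26)*I/676) = sqrt(26)*pi/338

Final answer: sqrt(26)*pi/338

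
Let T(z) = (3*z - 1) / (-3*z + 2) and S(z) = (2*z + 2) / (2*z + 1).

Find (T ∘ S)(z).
(T ∘ S)(z) = T(S(z)) = ((3)*S(z) + (-1))/((-3)*S(z) + (2)). Multiply numerator and denominator by 2*z + 1:
  numerator:   (3)*(2*z + 2) + (-1)*(2*z + 1) = 4*z + 5
  denominator: (-3)*(2*z + 2) + (2)*(2*z + 1) = -2*z - 4
(T ∘ S)(z) = (4*z + 5)/(-2*z - 4) = (-4*z - 5)/(2*z + 4)

Final answer: (-4*z - 5)/(2*z + 4)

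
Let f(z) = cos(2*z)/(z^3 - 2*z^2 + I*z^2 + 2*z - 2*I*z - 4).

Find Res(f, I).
(-1/15 + 2*I/15)*cosh(2)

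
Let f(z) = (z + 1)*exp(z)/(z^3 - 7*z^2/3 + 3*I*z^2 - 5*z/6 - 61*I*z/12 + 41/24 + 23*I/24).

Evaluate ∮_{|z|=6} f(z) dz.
By the residue theorem, ∮_C f(z) dz = 2πi · (sum of the residues of f at the poles inside |z| = 6).

The denominator factors as (z - 3/2 + I/2)*(z - 1/3 + I/2)*(z - 1/2 + 2*I), so the singularities of f are simple poles at z = 3/2 - I/2, z = 1/3 - I/2, z = 1/2 - 2*I.
  |3/2 - I/2|² = 5/2 < 36 = 6², so this pole is inside the contour.
  |1/3 - I/2|² = 13/36 < 36 = 6², so this pole is inside the contour.
  |1/2 - 2*I|² = 17/4 < 36 = 6², so this pole is inside the contour.

With P(z) = (z + 1)*exp(z) and Q(z) = z^3 - 7*z^2/3 + 3*I*z^2 - 5*z/6 - 61*I*z/12 + 41/24 + 23*I/24, each pole is simple, so Res(f, z₀) = P(z₀)/Q'(z₀) with Q'(z) = 3*z^2 - 14*z/3 + 6*I*z - 5/6 - 61*I/12.
  Res(f, 3/2 - I/2) = P(3/2 - I/2)/Q'(3/2 - I/2) = ((5/2 - I/2)*exp(3/2 - I/2))/(7/6 + 7*I/4) = (6/13 - 102*I/91)*exp(3/2 - I/2)
  Res(f, 1/3 - I/2) = P(1/3 - I/2)/Q'(1/3 - I/2) = ((4/3 - I/2)*exp(1/3 - I/2))/(7/36 - 7*I/4) = (15/41 + 207*I/287)*exp(1/3 - I/2)
  Res(f, 1/2 - 2*I) = P(1/2 - 2*I)/Q'(1/2 - 2*I) = ((3/2 - 2*I)*exp(1/2 - 2*I))/(-29/12 + 5*I/4) = (-441/533 + 213*I/533)*exp(1/2 - 2*I)

Sum of residues inside C: (6/13 - 102*I/91)*exp(3/2 - I/2) + (15/41 + 207*I/287)*exp(1/3 - I/2) + (-441/533 + 213*I/533)*exp(1/2 - 2*I)
∮_C f(z) dz = 2πi · ((6/13 - 102*I/91)*exp(3/2 - I/2) + (15/41 + 207*I/287)*exp(1/3 - I/2) + (-441/533 + 213*I/533)*exp(1/2 - 2*I)) = pi*(204/91 + 12*I/13)*exp(3/2 - I/2) + pi*(-414/287 + 30*I/41)*exp(1/3 - I/2) + pi*(-426/533 - 882*I/533)*exp(1/2 - 2*I)

Final answer: pi*(204/91 + 12*I/13)*exp(3/2 - I/2) + pi*(-414/287 + 30*I/41)*exp(1/3 - I/2) + pi*(-426/533 - 882*I/533)*exp(1/2 - 2*I)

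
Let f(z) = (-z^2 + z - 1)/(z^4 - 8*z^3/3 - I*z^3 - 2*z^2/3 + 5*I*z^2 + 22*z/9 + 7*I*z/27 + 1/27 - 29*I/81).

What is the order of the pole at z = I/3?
Factor the denominator:
  z^4 - 8*z^3/3 - I*z^3 - 2*z^2/3 + 5*I*z^2 + 22*z/9 + 7*I*z/27 + 1/27 - 29*I/81 = (z - I/3)^2*(z - 3 + 2*I/3)*(z + 1/3 - I)

The numerator P(z) = -z^2 + z - 1 has P(I/3) = -8/9 + I/3 ≠ 0, so no factor of (z - I/3) cancels.
Near z = I/3 we can therefore write f(z) = g(z)/(z - I/3)^2 with g analytic at I/3 and g(I/3) ≠ 0 (g is the numerator divided by the remaining denominator factors).

Hence z = I/3 is a pole of order 2.

Final answer: 2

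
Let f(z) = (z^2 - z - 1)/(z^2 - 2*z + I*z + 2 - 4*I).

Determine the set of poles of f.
The singularities of f are the zeros of the denominator. Factoring,
  z^2 - 2*z + I*z + 2 - 4*I = (z + 2*I)*(z - 2 - I)
so the candidates are z = -2*I, z = 2 + I.

Check the numerator P(z) = z^2 - z - 1 at each one:
  P(-2*I) = -5 + 2*I ≠ 0, so z = -2*I is a (simple) pole.
  P(2 + I) = 3*I ≠ 0, so z = 2 + I is a (simple) pole.

Poles of f: {-2*I, 2 + I}

Final answer: {-2*I, 2 + I}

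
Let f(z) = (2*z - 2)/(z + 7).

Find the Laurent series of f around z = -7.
Put w = z - (-7), i.e. z = w - 7. The denominator is w, so it suffices to rewrite the numerator in powers of w.

P(z) = 2*z - 2
P(w - 7) = -16 + 2*w

Dividing each term by w:
  f = -16/w + 2

Substituting back w = z + 7:
  f(z) = -16/(z + 7) + 2

The series is finite because the numerator is a polynomial; the negative powers form the principal part, and the coefficient of 1/(z + 7) gives Res(f, -7) = -16.

Final answer: -16/(z + 7) + 2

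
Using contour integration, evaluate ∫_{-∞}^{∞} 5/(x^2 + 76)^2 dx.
Let f(z) = 5/(z^2 + 76)^2. The denominator has no real zeros and deg Q - deg P = 4 ≥ 2, so the integral of f over the upper semicircle |z| = R tends to 0 as R → ∞. Closing the contour in the upper half-plane,
  ∫_{-∞}^{∞} f(x) dx = 2πi · Σ Res(f, z_k)  over the poles with Im z_k > 0.

Zeros of the denominator: z^2 + 76 = 0 gives z = ±2*sqrt(19)*I.
Upper half-plane: z = 2*sqrt(19)*I (a pole of order 2).

Write f(z) = g(z)/(z - 2*sqrt(19)*I)^2 with g(z) = 5/(z + 2*sqrt(19)*I)^2. For a double pole, Res(f, z₀) = g'(z₀):
  g'(z) = -10/(z + 2*sqrt(19)*I)^3
  Res(f, 2*sqrt(19)*I) = g'(2*sqrt(19)*I) = -5*sqrt(19)*I/11552

∫_{-∞}^{∞} f(x) dx = 2πi · (-5*sqrt(19)*I/11552) = 5*sqrt(19)*pi/5776

Final answer: 5*sqrt(19)*pi/5776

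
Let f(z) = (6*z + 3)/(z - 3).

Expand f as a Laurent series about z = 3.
21/(z - 3) + 6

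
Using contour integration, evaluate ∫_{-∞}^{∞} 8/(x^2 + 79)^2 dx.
Let f(z) = 8/(z^2 + 79)^2. The denominator has no real zeros and deg Q - deg P = 4 ≥ 2, so the integral of f over the upper semicircle |z| = R tends to 0 as R → ∞. Closing the contour in the upper half-plane,
  ∫_{-∞}^{∞} f(x) dx = 2πi · Σ Res(f, z_k)  over the poles with Im z_k > 0.

Zeros of the denominator: z^2 + 79 = 0 gives z = ±sqrt(79)*I.
Upper half-plane: z = sqrt(79)*I (a pole of order 2).

Write f(z) = g(z)/(z - sqrt(79)*I)^2 with g(z) = 8/(z + sqrt(79)*I)^2. For a double pole, Res(f, z₀) = g'(z₀):
  g'(z) = -16/(z + sqrt(79)*I)^3
  Res(f, sqrt(79)*I) = g'(sqrt(79)*I) = -2*sqrt(79)*I/6241

∫_{-∞}^{∞} f(x) dx = 2πi · (-2*sqrt(79)*I/6241) = 4*sqrt(79)*pi/6241

Final answer: 4*sqrt(79)*pi/6241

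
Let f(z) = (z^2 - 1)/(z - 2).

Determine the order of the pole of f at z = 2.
1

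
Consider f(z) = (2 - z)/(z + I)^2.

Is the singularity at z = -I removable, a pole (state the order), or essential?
Write f(z) = g(z)/(z + I)^2 with g(z) = 2 - z.
g is entire and g(-I) = 2 + I ≠ 0, so no factor of (z + I) cancels: the Laurent expansion of f about z = -I starts at the power -2, i.e. lim_{z→z₀} (z - z₀)^2 f(z) = 2 + I is finite and nonzero.
So z = -I is a pole of order 2.

Final answer: pole of order 2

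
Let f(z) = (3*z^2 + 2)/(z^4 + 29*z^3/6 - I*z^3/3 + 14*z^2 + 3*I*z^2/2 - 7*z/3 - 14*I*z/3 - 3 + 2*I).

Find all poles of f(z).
The singularities of f are the zeros of the denominator. Factoring,
  z^4 + 29*z^3/6 - I*z^3/3 + 14*z^2 + 3*I*z^2/2 - 7*z/3 - 14*I*z/3 - 3 + 2*I = (z + 3 - 3*I)*(z + 1/3 - I/3)*(z + 2 + 3*I)*(z - 1/2)
so the candidates are z = -3 + 3*I, z = -1/3 + I/3, z = -2 - 3*I, z = 1/2.

Check the numerator P(z) = 3*z^2 + 2 at each one:
  P(-3 + 3*I) = 2 - 54*I ≠ 0, so z = -3 + 3*I is a (simple) pole.
  P(-1/3 + I/3) = 2 - 2*I/3 ≠ 0, so z = -1/3 + I/3 is a (simple) pole.
  P(-2 - 3*I) = -13 + 36*I ≠ 0, so z = -2 - 3*I is a (simple) pole.
  P(1/2) = 11/4 ≠ 0, so z = 1/2 is a (simple) pole.

Poles of f: {-3 + 3*I, -2 - 3*I, -1/3 + I/3, 1/2}

Final answer: {-3 + 3*I, -2 - 3*I, -1/3 + I/3, 1/2}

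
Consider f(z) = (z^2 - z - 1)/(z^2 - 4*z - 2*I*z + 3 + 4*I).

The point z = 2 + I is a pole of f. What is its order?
Factor the denominator:
  z^2 - 4*z - 2*I*z + 3 + 4*I = (z - 2 - I)^2

The numerator P(z) = z^2 - z - 1 has P(2 + I) = 3*I ≠ 0, so no factor of (z - 2 - I) cancels.
Near z = 2 + I we can therefore write f(z) = g(z)/(z - 2 - I)^2 with g analytic at 2 + I and g(2 + I) ≠ 0 (g is just the numerator).

Hence z = 2 + I is a pole of order 2.

Final answer: 2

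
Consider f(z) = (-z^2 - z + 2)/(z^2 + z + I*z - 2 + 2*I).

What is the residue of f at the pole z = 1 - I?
Write f(z) = P(z)/Q(z) with P(z) = -z^2 - z + 2 and Q(z) = z^2 + z + I*z - 2 + 2*I.
The denominator factors as Q(z) = (z + 2)*(z - 1 + I), so z = 1 - I is a simple zero of Q and P is analytic there; z = 1 - I is therefore a simple pole and
  Res(f, z₀) = P(z₀)/Q'(z₀).

Q'(z) = 2*z + 1 + I, so Q'(1 - I) = 3 - I.
P(1 - I) = 1 + 3*I.

Res(f, 1 - I) = (1 + 3*I)/(3 - I) = I

Final answer: I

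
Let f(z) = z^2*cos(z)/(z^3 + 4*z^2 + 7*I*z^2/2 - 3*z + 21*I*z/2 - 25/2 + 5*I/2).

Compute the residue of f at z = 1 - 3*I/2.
(-67/2405 - 634*I/2405)*cos(1 - 3*I/2)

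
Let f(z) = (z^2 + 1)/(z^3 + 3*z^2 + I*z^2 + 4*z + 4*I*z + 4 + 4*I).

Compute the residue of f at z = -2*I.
Write f(z) = P(z)/Q(z) with P(z) = z^2 + 1 and Q(z) = z^3 + 3*z^2 + I*z^2 + 4*z + 4*I*z + 4 + 4*I.
The denominator factors as Q(z) = (z + 2)*(z + 2*I)*(z + 1 - I), so z = -2*I is a simple zero of Q and P is analytic there; z = -2*I is therefore a simple pole and
  Res(f, z₀) = P(z₀)/Q'(z₀).

Q'(z) = 3*z^2 + 6*z + 2*I*z + 4 + 4*I, so Q'(-2*I) = -4 - 8*I.
P(-2*I) = -3.

Res(f, -2*I) = (-3)/(-4 - 8*I) = 3/20 - 3*I/10

Final answer: 3/20 - 3*I/10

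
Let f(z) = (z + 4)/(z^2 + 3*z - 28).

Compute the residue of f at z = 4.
8/11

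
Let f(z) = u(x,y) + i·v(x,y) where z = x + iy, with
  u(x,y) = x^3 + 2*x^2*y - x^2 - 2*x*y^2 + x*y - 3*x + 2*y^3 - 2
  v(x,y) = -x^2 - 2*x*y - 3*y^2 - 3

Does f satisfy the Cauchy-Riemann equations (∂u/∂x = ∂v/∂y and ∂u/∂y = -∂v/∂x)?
∂u/∂x = 3*x^2 + 4*x*y - 2*x - 2*y^2 + y - 3
∂v/∂y = -2*x - 6*y
∂u/∂y = 2*x^2 - 4*x*y + x + 6*y^2
∂v/∂x = -2*x - 2*y
∂u/∂x ≠ ∂v/∂y and ∂u/∂y ≠ -∂v/∂x; the Cauchy-Riemann equations are not satisfied, so f is not analytic.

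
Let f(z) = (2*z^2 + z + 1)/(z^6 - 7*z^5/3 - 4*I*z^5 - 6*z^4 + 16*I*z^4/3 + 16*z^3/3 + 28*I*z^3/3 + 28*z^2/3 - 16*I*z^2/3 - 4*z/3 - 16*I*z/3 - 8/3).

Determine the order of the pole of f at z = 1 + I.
Factor the denominator:
  z^6 - 7*z^5/3 - 4*I*z^5 - 6*z^4 + 16*I*z^4/3 + 16*z^3/3 + 28*I*z^3/3 + 28*z^2/3 - 16*I*z^2/3 - 4*z/3 - 16*I*z/3 - 8/3 = (z - 1 - I)^4*(z + 2/3)*(z + 1)

The numerator P(z) = 2*z^2 + z + 1 has P(1 + I) = 2 + 5*I ≠ 0, so no factor of (z - 1 - I) cancels.
Near z = 1 + I we can therefore write f(z) = g(z)/(z - 1 - I)^4 with g analytic at 1 + I and g(1 + I) ≠ 0 (g is the numerator divided by the remaining denominator factors).

Hence z = 1 + I is a pole of order 4.

Final answer: 4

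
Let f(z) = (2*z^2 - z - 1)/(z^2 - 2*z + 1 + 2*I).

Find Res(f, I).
1/2 + I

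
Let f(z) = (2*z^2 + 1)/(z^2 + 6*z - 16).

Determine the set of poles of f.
The singularities of f are the zeros of the denominator. Factoring,
  z^2 + 6*z - 16 = (z + 8)*(z - 2)
so the candidates are z = -8, z = 2.

Check the numerator P(z) = 2*z^2 + 1 at each one:
  P(-8) = 129 ≠ 0, so z = -8 is a (simple) pole.
  P(2) = 9 ≠ 0, so z = 2 is a (simple) pole.

Poles of f: {-8, 2}

Final answer: {-8, 2}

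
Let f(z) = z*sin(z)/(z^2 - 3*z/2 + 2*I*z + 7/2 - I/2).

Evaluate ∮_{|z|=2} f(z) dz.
pi*(4/13 + 6*I/13)*sin(1/2 + I)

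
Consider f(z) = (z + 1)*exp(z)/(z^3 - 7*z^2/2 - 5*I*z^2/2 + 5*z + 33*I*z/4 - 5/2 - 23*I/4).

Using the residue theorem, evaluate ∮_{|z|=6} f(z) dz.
By the residue theorem, ∮_C f(z) dz = 2πi · (sum of the residues of f at the poles inside |z| = 6).

The denominator factors as (z - 2 + I/2)*(z - 1/2 - 3*I)*(z - 1), so the singularities of f are simple poles at z = 2 - I/2, z = 1/2 + 3*I, z = 1.
  |2 - I/2|² = 17/4 < 36 = 6², so this pole is inside the contour.
  |1/2 + 3*I|² = 37/4 < 36 = 6², so this pole is inside the contour.
  |1|² = 1 < 36 = 6², so this pole is inside the contour.

With P(z) = (z + 1)*exp(z) and Q(z) = z^3 - 7*z^2/2 - 5*I*z^2/2 + 5*z + 33*I*z/4 - 5/2 - 23*I/4, each pole is simple, so Res(f, z₀) = P(z₀)/Q'(z₀) with Q'(z) = 3*z^2 - 7*z - 5*I*z + 5 + 33*I/4.
  Res(f, 2 - I/2) = P(2 - I/2)/Q'(2 - I/2) = ((3 - I/2)*exp(2 - I/2))/(-1/4 - 17*I/4) = (11/145 + 103*I/145)*exp(2 - I/2)
  Res(f, 1/2 + 3*I) = P(1/2 + 3*I)/Q'(1/2 + 3*I) = ((3/2 + 3*I)*exp(1/2 + 3*I))/(-39/4 - 25*I/4) = (-267/1073 - 159*I/1073)*exp(1/2 + 3*I)
  Res(f, 1) = P(1)/Q'(1) = (2*exp(1))/(1 + 13*I/4) = exp(1)*(32/185 - 104*I/185)

Sum of residues inside C: exp(1)*(32/185 - 104*I/185) + (-267/1073 - 159*I/1073)*exp(1/2 + 3*I) + (11/145 + 103*I/145)*exp(2 - I/2)
∮_C f(z) dz = 2πi · (exp(1)*(32/185 - 104*I/185) + (-267/1073 - 159*I/1073)*exp(1/2 + 3*I) + (11/145 + 103*I/145)*exp(2 - I/2)) = pi*(318/1073 - 534*I/1073)*exp(1/2 + 3*I) + exp(1)*pi*(208/185 + 64*I/185) + pi*(-206/145 + 22*I/145)*exp(2 - I/2)

Final answer: pi*(318/1073 - 534*I/1073)*exp(1/2 + 3*I) + exp(1)*pi*(208/185 + 64*I/185) + pi*(-206/145 + 22*I/145)*exp(2 - I/2)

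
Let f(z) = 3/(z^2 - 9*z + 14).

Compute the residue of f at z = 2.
Write f(z) = P(z)/Q(z) with P(z) = 3 and Q(z) = z^2 - 9*z + 14.
The denominator factors as Q(z) = (z - 7)*(z - 2), so z = 2 is a simple zero of Q and P is analytic there; z = 2 is therefore a simple pole and
  Res(f, z₀) = P(z₀)/Q'(z₀).

Q'(z) = 2*z - 9, so Q'(2) = -5.
P(2) = 3.

Res(f, 2) = (3)/(-5) = -3/5

Final answer: -3/5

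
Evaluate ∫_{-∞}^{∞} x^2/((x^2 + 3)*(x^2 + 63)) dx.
Let f(z) = z^2/((z^2 + 3)*(z^2 + 63)). The denominator has no real zeros and deg Q - deg P = 2 ≥ 2, so the integral of f over the upper semicircle |z| = R tends to 0 as R → ∞. Closing the contour in the upper half-plane,
  ∫_{-∞}^{∞} f(x) dx = 2πi · Σ Res(f, z_k)  over the poles with Im z_k > 0.

Zeros of the denominator: z^2 + 3 = 0 gives z = ±sqrt(3)*I; z^2 + 63 = 0 gives z = ±3*sqrt(7)*I.
Upper half-plane: z = sqrt(3)*I, z = 3*sqrt(7)*I (simple).

Each pole is a simple zero of Q(z) = z^4 + 66*z^2 + 189, so Res(f, z₀) = P(z₀)/Q'(z₀) with P(z) = z^2, Q'(z) = 4*z^3 + 132*z:
  Res(f, sqrt(3)*I) = (-3)/(120*sqrt(3)*I) = sqrt(3)*I/120
  Res(f, 3*sqrt(7)*I) = (-63)/(-360*sqrt(7)*I) = -sqrt(7)*I/40

Sum of residues: I*(-3*sqrt(7) + sqrt(3))/120
∫_{-∞}^{∞} f(x) dx = 2πi · (I*(-3*sqrt(7) + sqrt(3))/120) = pi*(-sqrt(3) + 3*sqrt(7))/60

Final answer: pi*(-sqrt(3) + 3*sqrt(7))/60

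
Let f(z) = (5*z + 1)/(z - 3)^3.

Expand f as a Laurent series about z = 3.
Put w = z - (3), i.e. z = w + 3. The denominator is w^3, so it suffices to rewrite the numerator in powers of w.

P(z) = 5*z + 1
P(w + 3) = 16 + 5*w

Dividing each term by w^3:
  f = 16/w^3 + 5/w^2

Substituting back w = z - 3:
  f(z) = 16/(z - 3)^3 + 5/(z - 3)^2

The series is finite because the numerator is a polynomial; the negative powers form the principal part.

Final answer: 16/(z - 3)^3 + 5/(z - 3)^2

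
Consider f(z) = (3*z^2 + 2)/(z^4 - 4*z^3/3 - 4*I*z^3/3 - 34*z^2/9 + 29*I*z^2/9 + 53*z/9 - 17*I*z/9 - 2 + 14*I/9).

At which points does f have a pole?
The singularities of f are the zeros of the denominator. Factoring,
  z^4 - 4*z^3/3 - 4*I*z^3/3 - 34*z^2/9 + 29*I*z^2/9 + 53*z/9 - 17*I*z/9 - 2 + 14*I/9 = (z - 1 - 2*I/3)*(z - 2)*(z - 1/3 + I/3)*(z + 2 - I)
so the candidates are z = 1 + 2*I/3, z = 2, z = 1/3 - I/3, z = -2 + I.

Check the numerator P(z) = 3*z^2 + 2 at each one:
  P(1 + 2*I/3) = 11/3 + 4*I ≠ 0, so z = 1 + 2*I/3 is a (simple) pole.
  P(2) = 14 ≠ 0, so z = 2 is a (simple) pole.
  P(1/3 - I/3) = 2 - 2*I/3 ≠ 0, so z = 1/3 - I/3 is a (simple) pole.
  P(-2 + I) = 11 - 12*I ≠ 0, so z = -2 + I is a (simple) pole.

Poles of f: {-2 + I, 1/3 - I/3, 1 + 2*I/3, 2}

Final answer: {-2 + I, 1/3 - I/3, 1 + 2*I/3, 2}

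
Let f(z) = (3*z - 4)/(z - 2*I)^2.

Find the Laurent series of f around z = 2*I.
Put w = z - (2*I), i.e. z = w + 2*I. The denominator is w^2, so it suffices to rewrite the numerator in powers of w.

P(z) = 3*z - 4
P(w + 2*I) = -4 + 6*I + 3*w

Dividing each term by w^2:
  f = (-4 + 6*I)/w^2 + 3/w

Substituting back w = z - 2*I:
  f(z) = (-4 + 6*I)/(z - 2*I)^2 + 3/(z - 2*I)

The series is finite because the numerator is a polynomial; the negative powers form the principal part, and the coefficient of 1/(z - 2*I) gives Res(f, 2*I) = 3.

Final answer: (-4 + 6*I)/(z - 2*I)^2 + 3/(z - 2*I)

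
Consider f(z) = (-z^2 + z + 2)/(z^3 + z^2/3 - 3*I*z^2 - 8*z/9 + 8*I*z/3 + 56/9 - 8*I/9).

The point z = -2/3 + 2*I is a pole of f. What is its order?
2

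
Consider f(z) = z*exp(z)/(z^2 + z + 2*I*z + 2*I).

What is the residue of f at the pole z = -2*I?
(4/5 - 2*I/5)*exp(-2*I)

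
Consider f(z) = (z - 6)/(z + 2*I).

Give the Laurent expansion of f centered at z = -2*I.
Put w = z - (-2*I), i.e. z = w - 2*I. The denominator is w, so it suffices to rewrite the numerator in powers of w.

P(z) = z - 6
P(w - 2*I) = -6 - 2*I + w

Dividing each term by w:
  f = (-6 - 2*I)/w + 1

Substituting back w = z + 2*I:
  f(z) = (-6 - 2*I)/(z + 2*I) + 1

The series is finite because the numerator is a polynomial; the negative powers form the principal part, and the coefficient of 1/(z + 2*I) gives Res(f, -2*I) = -6 - 2*I.

Final answer: (-6 - 2*I)/(z + 2*I) + 1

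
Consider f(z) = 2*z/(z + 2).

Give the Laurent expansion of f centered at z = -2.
Put w = z - (-2), i.e. z = w - 2. The denominator is w, so it suffices to rewrite the numerator in powers of w.

P(z) = 2*z
P(w - 2) = -4 + 2*w

Dividing each term by w:
  f = -4/w + 2

Substituting back w = z + 2:
  f(z) = -4/(z + 2) + 2

The series is finite because the numerator is a polynomial; the negative powers form the principal part, and the coefficient of 1/(z + 2) gives Res(f, -2) = -4.

Final answer: -4/(z + 2) + 2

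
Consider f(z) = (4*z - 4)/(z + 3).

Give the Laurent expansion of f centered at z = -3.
-16/(z + 3) + 4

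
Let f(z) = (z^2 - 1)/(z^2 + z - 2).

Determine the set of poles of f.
{-2}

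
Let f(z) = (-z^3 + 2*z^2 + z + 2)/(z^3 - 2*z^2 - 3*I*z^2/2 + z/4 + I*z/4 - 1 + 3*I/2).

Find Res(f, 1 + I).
-16/3 + 4*I/3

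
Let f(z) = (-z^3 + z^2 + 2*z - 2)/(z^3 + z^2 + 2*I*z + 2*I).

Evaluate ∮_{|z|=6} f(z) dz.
By the residue theorem, ∮_C f(z) dz = 2πi · (sum of the residues of f at the poles inside |z| = 6).

The denominator factors as (z - 1 + I)*(z + 1 - I)*(z + 1), so the singularities of f are simple poles at z = 1 - I, z = -1 + I, z = -1.
  |1 - I|² = 2 < 36 = 6², so this pole is inside the contour.
  |-1 + I|² = 2 < 36 = 6², so this pole is inside the contour.
  |-1|² = 1 < 36 = 6², so this pole is inside the contour.

With P(z) = -z^3 + z^2 + 2*z - 2 and Q(z) = z^3 + z^2 + 2*I*z + 2*I, each pole is simple, so Res(f, z₀) = P(z₀)/Q'(z₀) with Q'(z) = 3*z^2 + 2*z + 2*I.
  Res(f, 1 - I) = P(1 - I)/Q'(1 - I) = (2 - 2*I)/(2 - 6*I) = 2/5 + I/5
  Res(f, -1 + I) = P(-1 + I)/Q'(-1 + I) = (-6 - 2*I)/(-2 - 2*I) = 2 - I
  Res(f, -1) = P(-1)/Q'(-1) = (-2)/(1 + 2*I) = -2/5 + 4*I/5

Sum of residues inside C: 2
∮_C f(z) dz = 2πi · (2) = 4*I*pi

Final answer: 4*I*pi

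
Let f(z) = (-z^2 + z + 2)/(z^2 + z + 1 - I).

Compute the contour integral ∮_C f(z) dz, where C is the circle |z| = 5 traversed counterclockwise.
4*I*pi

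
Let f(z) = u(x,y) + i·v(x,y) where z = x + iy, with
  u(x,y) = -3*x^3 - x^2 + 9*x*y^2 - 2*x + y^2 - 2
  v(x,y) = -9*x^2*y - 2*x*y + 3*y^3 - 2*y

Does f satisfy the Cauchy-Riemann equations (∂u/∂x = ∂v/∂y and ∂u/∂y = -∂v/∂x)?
∂u/∂x = -9*x^2 - 2*x + 9*y^2 - 2
∂v/∂y = -9*x^2 - 2*x + 9*y^2 - 2
∂u/∂y = 18*x*y + 2*y
∂v/∂x = -18*x*y - 2*y
∂u/∂x = ∂v/∂y and ∂u/∂y = -∂v/∂x hold identically; f is analytic.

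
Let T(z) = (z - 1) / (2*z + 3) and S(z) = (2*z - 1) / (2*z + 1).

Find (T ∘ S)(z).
-2/(10*z + 1)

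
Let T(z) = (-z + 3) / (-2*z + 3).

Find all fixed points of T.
{1 - sqrt(2)*I/2, 1 + sqrt(2)*I/2}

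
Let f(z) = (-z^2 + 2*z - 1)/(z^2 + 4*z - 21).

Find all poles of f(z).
{-7, 3}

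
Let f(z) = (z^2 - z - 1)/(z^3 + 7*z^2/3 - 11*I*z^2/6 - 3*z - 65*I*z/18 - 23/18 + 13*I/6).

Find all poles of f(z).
{-3 + I/3, I, 2/3 + I/2}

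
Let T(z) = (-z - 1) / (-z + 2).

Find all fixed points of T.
T(z) = z means -z - 1 = z*(-z + 2), i.e.
  -z^2 + 3*z + 1 = 0.
Discriminant: (3)^2 - 4*(-1)*(1) = 13, so the roots are real.
  z = (-3 ± sqrt(13))/(2*(-1))
Fixed points: {3/2 - sqrt(13)/2, 3/2 + sqrt(13)/2}

Final answer: {3/2 - sqrt(13)/2, 3/2 + sqrt(13)/2}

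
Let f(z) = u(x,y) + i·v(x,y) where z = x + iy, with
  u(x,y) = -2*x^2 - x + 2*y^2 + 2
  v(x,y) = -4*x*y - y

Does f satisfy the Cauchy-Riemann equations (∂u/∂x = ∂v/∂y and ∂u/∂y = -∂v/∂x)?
∂u/∂x = -4*x - 1
∂v/∂y = -4*x - 1
∂u/∂y = 4*y
∂v/∂x = -4*y
∂u/∂x = ∂v/∂y and ∂u/∂y = -∂v/∂x hold identically; f is analytic.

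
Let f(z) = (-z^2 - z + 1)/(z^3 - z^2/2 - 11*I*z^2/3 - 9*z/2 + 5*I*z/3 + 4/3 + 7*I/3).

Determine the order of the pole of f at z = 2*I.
Factor the denominator:
  z^3 - z^2/2 - 11*I*z^2/3 - 9*z/2 + 5*I*z/3 + 4/3 + 7*I/3 = (z - 2*I)*(z - 1 - 2*I/3)*(z + 1/2 - I)

The numerator P(z) = -z^2 - z + 1 has P(2*I) = 5 - 2*I ≠ 0, so no factor of (z - 2*I) cancels.
Near z = 2*I we can therefore write f(z) = g(z)/(z - 2*I) with g analytic at 2*I and g(2*I) ≠ 0 (g is the numerator divided by the remaining denominator factors).

Hence z = 2*I is a pole of order 1.

Final answer: 1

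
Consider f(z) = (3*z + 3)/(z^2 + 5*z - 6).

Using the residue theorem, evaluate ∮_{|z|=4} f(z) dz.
By the residue theorem, ∮_C f(z) dz = 2πi · (sum of the residues of f at the poles inside |z| = 4).

The denominator factors as (z + 6)*(z - 1), so the singularities of f are simple poles at z = -6, z = 1.
  |-6|² = 36 > 16 = 4², so this pole is outside the contour.
  |1|² = 1 < 16 = 4², so this pole is inside the contour.

With P(z) = 3*z + 3 and Q(z) = z^2 + 5*z - 6, each pole is simple, so Res(f, z₀) = P(z₀)/Q'(z₀) with Q'(z) = 2*z + 5.
  Res(f, 1) = P(1)/Q'(1) = (6)/(7) = 6/7

∮_C f(z) dz = 2πi · (6/7) = 12*I*pi/7

Final answer: 12*I*pi/7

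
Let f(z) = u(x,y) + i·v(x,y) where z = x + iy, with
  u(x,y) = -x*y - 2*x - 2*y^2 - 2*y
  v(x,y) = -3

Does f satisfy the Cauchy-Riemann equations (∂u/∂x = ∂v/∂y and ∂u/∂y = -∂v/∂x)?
∂u/∂x = -y - 2
∂v/∂y = 0
∂u/∂y = -x - 4*y - 2
∂v/∂x = 0
∂u/∂x ≠ ∂v/∂y and ∂u/∂y ≠ -∂v/∂x; the Cauchy-Riemann equations are not satisfied, so f is not analytic.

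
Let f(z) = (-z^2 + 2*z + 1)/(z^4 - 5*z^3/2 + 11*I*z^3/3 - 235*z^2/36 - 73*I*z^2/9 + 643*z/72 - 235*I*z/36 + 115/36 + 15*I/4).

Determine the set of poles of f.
The singularities of f are the zeros of the denominator. Factoring,
  z^4 - 5*z^3/2 + 11*I*z^3/3 - 235*z^2/36 - 73*I*z^2/9 + 643*z/72 - 235*I*z/36 + 115/36 + 15*I/4 = (z + 1/3 + 3*I/2)*(z + 2/3 + 2*I/3)*(z - 3 + I/2)*(z - 1/2 + I)
so the candidates are z = -1/3 - 3*I/2, z = -2/3 - 2*I/3, z = 3 - I/2, z = 1/2 - I.

Check the numerator P(z) = -z^2 + 2*z + 1 at each one:
  P(-1/3 - 3*I/2) = 89/36 - 4*I ≠ 0, so z = -1/3 - 3*I/2 is a (simple) pole.
  P(-2/3 - 2*I/3) = -1/3 - 20*I/9 ≠ 0, so z = -2/3 - 2*I/3 is a (simple) pole.
  P(3 - I/2) = -7/4 + 2*I ≠ 0, so z = 3 - I/2 is a (simple) pole.
  P(1/2 - I) = 11/4 - I ≠ 0, so z = 1/2 - I is a (simple) pole.

Poles of f: {-2/3 - 2*I/3, -1/3 - 3*I/2, 1/2 - I, 3 - I/2}

Final answer: {-2/3 - 2*I/3, -1/3 - 3*I/2, 1/2 - I, 3 - I/2}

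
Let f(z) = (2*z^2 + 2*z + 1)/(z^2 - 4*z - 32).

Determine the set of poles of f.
{-4, 8}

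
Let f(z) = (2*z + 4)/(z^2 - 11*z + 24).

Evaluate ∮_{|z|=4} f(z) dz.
By the residue theorem, ∮_C f(z) dz = 2πi · (sum of the residues of f at the poles inside |z| = 4).

The denominator factors as (z - 3)*(z - 8), so the singularities of f are simple poles at z = 3, z = 8.
  |3|² = 9 < 16 = 4², so this pole is inside the contour.
  |8|² = 64 > 16 = 4², so this pole is outside the contour.

With P(z) = 2*z + 4 and Q(z) = z^2 - 11*z + 24, each pole is simple, so Res(f, z₀) = P(z₀)/Q'(z₀) with Q'(z) = 2*z - 11.
  Res(f, 3) = P(3)/Q'(3) = (10)/(-5) = -2

∮_C f(z) dz = 2πi · (-2) = -4*I*pi

Final answer: -4*I*pi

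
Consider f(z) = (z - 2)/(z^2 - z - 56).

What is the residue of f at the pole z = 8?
Write f(z) = P(z)/Q(z) with P(z) = z - 2 and Q(z) = z^2 - z - 56.
The denominator factors as Q(z) = (z - 8)*(z + 7), so z = 8 is a simple zero of Q and P is analytic there; z = 8 is therefore a simple pole and
  Res(f, z₀) = P(z₀)/Q'(z₀).

Q'(z) = 2*z - 1, so Q'(8) = 15.
P(8) = 6.

Res(f, 8) = (6)/(15) = 2/5

Final answer: 2/5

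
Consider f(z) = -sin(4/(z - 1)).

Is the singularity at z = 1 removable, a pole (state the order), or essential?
Let u = z - 1. Then
  sin(4/u) = Σ_{k≥0} (-1)^k (4)^(2k+1)/((2k+1)!·u^(2k+1)) = 4/u - 32/(3*u^3) + 128/(15*u^5) + ...
which has infinitely many negative powers of u, so sin(4/(z - 1)) has an essential singularity at z = 1.
So the singularity is essential.

Final answer: essential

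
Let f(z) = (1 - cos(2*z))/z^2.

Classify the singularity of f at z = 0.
removable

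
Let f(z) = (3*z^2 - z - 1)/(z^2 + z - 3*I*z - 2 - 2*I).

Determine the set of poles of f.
The singularities of f are the zeros of the denominator. Factoring,
  z^2 + z - 3*I*z - 2 - 2*I = (z - 2*I)*(z + 1 - I)
so the candidates are z = 2*I, z = -1 + I.

Check the numerator P(z) = 3*z^2 - z - 1 at each one:
  P(2*I) = -13 - 2*I ≠ 0, so z = 2*I is a (simple) pole.
  P(-1 + I) = -7*I ≠ 0, so z = -1 + I is a (simple) pole.

Poles of f: {-1 + I, 2*I}

Final answer: {-1 + I, 2*I}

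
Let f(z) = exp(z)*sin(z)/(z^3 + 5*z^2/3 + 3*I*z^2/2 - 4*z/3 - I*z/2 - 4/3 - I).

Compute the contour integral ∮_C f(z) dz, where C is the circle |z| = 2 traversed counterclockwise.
By the residue theorem, ∮_C f(z) dz = 2πi · (sum of the residues of f at the poles inside |z| = 2).

The denominator factors as (z - 1)*(z + 2/3)*(z + 2 + 3*I/2), so the singularities of f are simple poles at z = 1, z = -2/3, z = -2 - 3*I/2.
  |1|² = 1 < 4 = 2², so this pole is inside the contour.
  |-2/3|² = 4/9 < 4 = 2², so this pole is inside the contour.
  |-2 - 3*I/2|² = 25/4 > 4 = 2², so this pole is outside the contour.

With P(z) = exp(z)*sin(z) and Q(z) = z^3 + 5*z^2/3 + 3*I*z^2/2 - 4*z/3 - I*z/2 - 4/3 - I, each pole is simple, so Res(f, z₀) = P(z₀)/Q'(z₀) with Q'(z) = 3*z^2 + 10*z/3 + 3*I*z - 4/3 - I/2.
  Res(f, 1) = P(1)/Q'(1) = (exp(1)*sin(1))/(5 + 5*I/2) = exp(1)*(4/25 - 2*I/25)*sin(1)
  Res(f, -2/3) = P(-2/3)/Q'(-2/3) = (-exp(-2/3)*sin(2/3))/(-20/9 - 5*I/2) = (144/725 - 162*I/725)*exp(-2/3)*sin(2/3)

Sum of residues inside C: exp(1)*(4/25 - 2*I/25)*sin(1) + (144/725 - 162*I/725)*exp(-2/3)*sin(2/3)
∮_C f(z) dz = 2πi · (exp(1)*(4/25 - 2*I/25)*sin(1) + (144/725 - 162*I/725)*exp(-2/3)*sin(2/3)) = pi*(324/725 + 288*I/725)*exp(-2/3)*sin(2/3) + exp(1)*pi*(4/25 + 8*I/25)*sin(1)

Final answer: pi*(324/725 + 288*I/725)*exp(-2/3)*sin(2/3) + exp(1)*pi*(4/25 + 8*I/25)*sin(1)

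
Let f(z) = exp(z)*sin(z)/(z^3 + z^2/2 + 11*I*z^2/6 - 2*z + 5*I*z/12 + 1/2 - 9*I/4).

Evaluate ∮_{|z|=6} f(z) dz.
pi*(3132/14885 - 5364*I/14885)*exp(-3/2 - I/3)*sin(3/2 + I/3) + exp(1)*pi*(1176/2977 + 576*I/2977)*sin(1) + pi*(-36/65 + 12*I/65)*exp(-3*I/2)*sinh(3/2)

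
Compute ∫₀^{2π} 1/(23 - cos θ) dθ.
Call the integral J. The integrand is 2π-periodic and we integrate over a full period, so shifting θ does not change the value (θ → θ + π flips the sign of the trig term). Hence
  J = ∫₀^{2π} dθ/(23 + cos θ).
Put z = e^{iθ}: then cos θ = (z + 1/z)/2, dθ = dz/(iz), and z runs once counterclockwise around |z| = 1:
  J = ∮_{|z|=1} 1/(23 + (z + 1/z)/2) · dz/(iz) = (2/i) ∮_{|z|=1} dz/(z^2 + 46*z + 1).
The roots of z^2 + 46*z + 1 are z = (-23 ± sqrt(23^2 - 1^2)), with sqrt(528) = 4*sqrt(33); their product is 1, so only z₊ = -23 + 4*sqrt(33) lies inside the unit circle (z₋ = -23 - 4*sqrt(33) lies outside).
z₊ is a simple zero of q(z) = z^2 + 46*z + 1, so Res(1/q, z₊) = 1/q'(z₊) with q'(z) = 2*z + 46; and q'(z₊) = (z₊ - z₋) = 8*sqrt(33).
Therefore J = (2/i) · 2πi · 1/(8*sqrt(33)) = 2*pi/(4*sqrt(33)) = sqrt(33)*pi/66

Final answer: sqrt(33)*pi/66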